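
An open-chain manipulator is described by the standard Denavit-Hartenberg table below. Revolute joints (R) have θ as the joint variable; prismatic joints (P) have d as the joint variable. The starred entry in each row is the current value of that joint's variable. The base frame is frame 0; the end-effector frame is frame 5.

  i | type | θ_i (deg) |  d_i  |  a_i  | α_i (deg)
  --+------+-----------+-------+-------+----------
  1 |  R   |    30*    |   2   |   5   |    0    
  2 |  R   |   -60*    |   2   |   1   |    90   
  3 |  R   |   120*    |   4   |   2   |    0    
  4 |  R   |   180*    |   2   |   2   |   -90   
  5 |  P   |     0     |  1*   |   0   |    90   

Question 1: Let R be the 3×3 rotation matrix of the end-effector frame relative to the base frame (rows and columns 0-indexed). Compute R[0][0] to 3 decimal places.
0.433

End-effector x-axis (col 0 of R) = (0.4330,-0.2500,-0.8660)
R[0][0] = 0.4330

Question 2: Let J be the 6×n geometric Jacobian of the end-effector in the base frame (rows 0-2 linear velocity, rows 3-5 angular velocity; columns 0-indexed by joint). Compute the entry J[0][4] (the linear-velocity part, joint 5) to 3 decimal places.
0.750

prismatic axis z_4 = (0.7500,-0.4330,0.5000)
J_v[:, 4] = z_4; J_ω[:, 4] = (0,0,0)
entry J[0][4] = 0.7500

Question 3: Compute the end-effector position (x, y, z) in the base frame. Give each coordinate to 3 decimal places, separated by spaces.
2.946 -3.629 4.500

after link 1: o_1 = (4.3301, 2.5000, 2.0000)
after link 2: o_2 = (5.1962, 2.0000, 4.0000)
after link 3: o_3 = (2.3301, -0.9641, 5.7321)
after link 4: o_4 = (2.1962, -3.1962, 4.0000)
after link 5: o_5 = (2.9462, -3.6292, 4.5000)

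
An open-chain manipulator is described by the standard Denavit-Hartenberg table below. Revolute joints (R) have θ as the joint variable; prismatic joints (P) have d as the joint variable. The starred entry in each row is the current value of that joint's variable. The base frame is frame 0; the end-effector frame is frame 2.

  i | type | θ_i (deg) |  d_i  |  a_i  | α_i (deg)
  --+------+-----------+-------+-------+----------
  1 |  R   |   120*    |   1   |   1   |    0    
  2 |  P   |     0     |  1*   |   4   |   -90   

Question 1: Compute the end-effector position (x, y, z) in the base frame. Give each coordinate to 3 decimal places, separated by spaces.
after link 1: o_1 = (-0.5000, 0.8660, 1.0000)
after link 2: o_2 = (-2.5000, 4.3301, 2.0000)

-2.500 4.330 2.000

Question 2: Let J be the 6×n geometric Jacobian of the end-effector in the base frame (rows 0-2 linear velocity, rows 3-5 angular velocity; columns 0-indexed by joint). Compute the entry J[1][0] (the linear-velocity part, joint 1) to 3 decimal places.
axis z_0 = ẑ; lever o_n−o_0 = (-2.5000,4.3301,2.0000)
cross product → J_v[:, 0] = (-4.3301,-2.5000,0.0000)
J_ω[:, 0] = z_0
entry J[1][0] = -2.5000

-2.500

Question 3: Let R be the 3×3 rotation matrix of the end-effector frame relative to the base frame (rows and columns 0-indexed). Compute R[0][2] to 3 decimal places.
-0.866

End-effector z-axis (col 2 of R) = (-0.8660,-0.5000,0.0000)
R[0][2] = -0.8660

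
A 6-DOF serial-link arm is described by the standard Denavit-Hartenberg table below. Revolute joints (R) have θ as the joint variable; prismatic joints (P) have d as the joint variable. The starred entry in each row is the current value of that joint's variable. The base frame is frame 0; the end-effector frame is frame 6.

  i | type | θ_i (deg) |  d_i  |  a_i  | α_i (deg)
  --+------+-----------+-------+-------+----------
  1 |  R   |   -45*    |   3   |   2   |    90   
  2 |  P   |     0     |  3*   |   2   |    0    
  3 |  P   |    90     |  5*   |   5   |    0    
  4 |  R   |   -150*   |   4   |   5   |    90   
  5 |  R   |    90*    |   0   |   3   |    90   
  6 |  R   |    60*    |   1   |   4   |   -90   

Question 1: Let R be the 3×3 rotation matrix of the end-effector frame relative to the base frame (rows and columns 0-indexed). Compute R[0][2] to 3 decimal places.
End-effector z-axis (col 2 of R) = (0.3062,0.9186,-0.2500)
R[0][2] = 0.3062

0.306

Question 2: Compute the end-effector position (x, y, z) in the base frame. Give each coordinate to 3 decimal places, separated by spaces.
after link 1: o_1 = (1.4142, -1.4142, 3.0000)
after link 2: o_2 = (0.7071, -4.9497, 3.0000)
after link 3: o_3 = (-2.8284, -8.4853, 8.0000)
after link 4: o_4 = (-3.8891, -13.0815, 3.6699)
after link 5: o_5 = (-6.0104, -15.2028, 3.6699)
after link 6: o_6 = (-9.1924, -14.8492, 1.0718)

-9.192 -14.849 1.072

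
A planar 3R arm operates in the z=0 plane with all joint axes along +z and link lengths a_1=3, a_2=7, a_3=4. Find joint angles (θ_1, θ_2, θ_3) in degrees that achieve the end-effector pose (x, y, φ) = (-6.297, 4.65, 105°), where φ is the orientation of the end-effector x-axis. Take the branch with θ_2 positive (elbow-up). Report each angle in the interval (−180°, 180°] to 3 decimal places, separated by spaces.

wrist centre = target − a_3·(cos φ, sin φ) = (-5.2617, 0.7863)
cos θ_2 = (28.3040−3²−7²)/(2·3·7) = -0.7070; θ_2 = 134.9952° (elbow-up)
β = atan2(0.7863,-5.2617) = 171.5008°; ψ = atan2(4.9502,-1.9493) = 111.4941°
θ_1 = β − ψ = 60.0067°
θ_3 = φ − θ_1 − θ_2 = -90.0019° (wrapped to (-180°,180°])

60.007 134.995 -90.002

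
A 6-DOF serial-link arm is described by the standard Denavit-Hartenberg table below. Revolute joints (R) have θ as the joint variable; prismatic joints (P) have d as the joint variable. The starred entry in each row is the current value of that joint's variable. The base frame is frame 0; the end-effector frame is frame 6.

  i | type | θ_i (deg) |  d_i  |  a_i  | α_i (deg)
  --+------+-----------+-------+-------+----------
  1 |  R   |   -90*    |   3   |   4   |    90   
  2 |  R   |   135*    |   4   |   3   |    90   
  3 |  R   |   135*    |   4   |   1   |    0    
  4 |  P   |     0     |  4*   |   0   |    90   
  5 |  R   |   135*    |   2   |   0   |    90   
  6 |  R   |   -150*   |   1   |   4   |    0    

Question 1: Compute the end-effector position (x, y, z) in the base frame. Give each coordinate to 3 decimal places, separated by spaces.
after link 1: o_1 = (0.0000, -4.0000, 3.0000)
after link 2: o_2 = (-4.0000, -1.8787, 5.1213)
after link 3: o_3 = (-4.7071, -5.2071, 7.4497)
after link 4: o_4 = (-4.7071, -8.0355, 10.2782)
after link 5: o_5 = (-6.1213, -7.0355, 11.2782)
after link 6: o_6 = (-6.9392, -8.3818, 7.4678)

-6.939 -8.382 7.468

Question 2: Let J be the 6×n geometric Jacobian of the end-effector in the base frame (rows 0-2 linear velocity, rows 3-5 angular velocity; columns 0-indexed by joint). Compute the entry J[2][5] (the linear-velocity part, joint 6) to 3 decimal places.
axis z_5 = (-0.5000,-0.8536,0.1464); lever o_n−o_5 = (-0.8178,-1.3462,-3.8103)
cross product → J_v[:, 5] = (3.4495,-2.0249,-0.0249)
J_ω[:, 5] = z_5
entry J[2][5] = -0.0249

-0.025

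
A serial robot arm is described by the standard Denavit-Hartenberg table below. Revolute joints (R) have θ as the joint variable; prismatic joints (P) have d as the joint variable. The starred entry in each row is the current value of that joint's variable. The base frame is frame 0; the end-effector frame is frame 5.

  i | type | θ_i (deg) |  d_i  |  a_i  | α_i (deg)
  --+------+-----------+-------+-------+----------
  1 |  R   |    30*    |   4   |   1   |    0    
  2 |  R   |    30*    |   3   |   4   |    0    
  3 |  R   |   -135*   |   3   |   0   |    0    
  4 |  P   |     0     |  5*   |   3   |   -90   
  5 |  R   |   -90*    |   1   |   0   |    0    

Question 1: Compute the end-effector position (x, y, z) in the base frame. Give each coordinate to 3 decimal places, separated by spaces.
after link 1: o_1 = (0.8660, 0.5000, 4.0000)
after link 2: o_2 = (2.8660, 3.9641, 7.0000)
after link 3: o_3 = (2.8660, 3.9641, 10.0000)
after link 4: o_4 = (3.6425, 1.0663, 15.0000)
after link 5: o_5 = (4.6084, 1.3251, 15.0000)

4.608 1.325 15.000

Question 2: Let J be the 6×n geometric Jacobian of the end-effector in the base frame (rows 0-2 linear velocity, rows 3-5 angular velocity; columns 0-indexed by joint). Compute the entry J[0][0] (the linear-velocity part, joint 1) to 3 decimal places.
-1.325

axis z_0 = ẑ; lever o_n−o_0 = (4.6084,1.3251,15.0000)
cross product → J_v[:, 0] = (-1.3251,4.6084,0.0000)
J_ω[:, 0] = z_0
entry J[0][0] = -1.3251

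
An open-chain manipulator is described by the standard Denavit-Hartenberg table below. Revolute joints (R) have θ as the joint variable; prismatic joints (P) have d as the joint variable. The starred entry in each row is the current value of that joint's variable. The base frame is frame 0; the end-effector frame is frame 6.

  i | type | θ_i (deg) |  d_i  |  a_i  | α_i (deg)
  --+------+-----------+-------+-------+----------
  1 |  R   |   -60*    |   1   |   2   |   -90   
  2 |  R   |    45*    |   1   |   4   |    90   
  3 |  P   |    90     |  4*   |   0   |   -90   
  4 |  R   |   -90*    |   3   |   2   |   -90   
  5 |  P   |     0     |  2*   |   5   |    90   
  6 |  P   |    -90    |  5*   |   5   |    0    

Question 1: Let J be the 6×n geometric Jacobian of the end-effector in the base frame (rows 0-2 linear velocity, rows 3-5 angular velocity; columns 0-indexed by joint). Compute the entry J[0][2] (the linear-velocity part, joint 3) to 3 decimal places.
prismatic axis z_2 = (0.3536,-0.6124,0.7071)
J_v[:, 2] = z_2; J_ω[:, 2] = (0,0,0)
entry J[0][2] = 0.3536

0.354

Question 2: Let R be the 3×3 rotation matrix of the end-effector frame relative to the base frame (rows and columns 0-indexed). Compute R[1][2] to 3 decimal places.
0.612

End-effector z-axis (col 2 of R) = (-0.3536,0.6124,0.7071)
R[1][2] = 0.6124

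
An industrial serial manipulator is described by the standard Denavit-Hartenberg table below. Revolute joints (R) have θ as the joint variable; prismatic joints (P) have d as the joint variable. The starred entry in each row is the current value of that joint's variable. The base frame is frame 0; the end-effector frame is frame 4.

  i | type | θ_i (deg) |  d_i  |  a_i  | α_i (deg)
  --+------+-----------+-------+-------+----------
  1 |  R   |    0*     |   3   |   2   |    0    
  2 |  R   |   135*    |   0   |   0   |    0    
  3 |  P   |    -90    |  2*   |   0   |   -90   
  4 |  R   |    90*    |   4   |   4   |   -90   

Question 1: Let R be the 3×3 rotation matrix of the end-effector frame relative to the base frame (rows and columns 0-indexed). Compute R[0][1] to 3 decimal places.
End-effector y-axis (col 1 of R) = (0.7071,-0.7071,-0.0000)
R[0][1] = 0.7071

0.707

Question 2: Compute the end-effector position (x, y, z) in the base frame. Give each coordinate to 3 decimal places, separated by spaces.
after link 1: o_1 = (2.0000, 0.0000, 3.0000)
after link 2: o_2 = (2.0000, 0.0000, 3.0000)
after link 3: o_3 = (2.0000, 0.0000, 5.0000)
after link 4: o_4 = (-0.8284, 2.8284, 1.0000)

-0.828 2.828 1.000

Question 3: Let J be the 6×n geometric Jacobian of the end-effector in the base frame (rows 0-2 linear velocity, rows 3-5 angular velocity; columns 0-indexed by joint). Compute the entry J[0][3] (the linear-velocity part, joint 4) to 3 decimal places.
axis z_3 = (-0.7071,0.7071,0.0000); lever o_n−o_3 = (-2.8284,2.8284,-4.0000)
cross product → J_v[:, 3] = (-2.8284,-2.8284,-0.0000)
J_ω[:, 3] = z_3
entry J[0][3] = -2.8284

-2.828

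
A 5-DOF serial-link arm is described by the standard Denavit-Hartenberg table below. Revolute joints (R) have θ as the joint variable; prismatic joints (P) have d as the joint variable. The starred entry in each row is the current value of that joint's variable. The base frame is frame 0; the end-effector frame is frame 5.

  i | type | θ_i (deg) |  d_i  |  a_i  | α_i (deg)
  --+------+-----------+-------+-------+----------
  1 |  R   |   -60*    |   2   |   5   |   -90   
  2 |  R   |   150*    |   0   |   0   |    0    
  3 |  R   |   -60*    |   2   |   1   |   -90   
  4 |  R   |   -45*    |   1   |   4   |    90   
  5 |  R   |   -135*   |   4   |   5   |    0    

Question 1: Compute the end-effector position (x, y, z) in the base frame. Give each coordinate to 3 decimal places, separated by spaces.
after link 1: o_1 = (2.5000, -4.3301, 2.0000)
after link 2: o_2 = (2.5000, -4.3301, 2.0000)
after link 3: o_3 = (4.2321, -3.3301, 1.0000)
after link 4: o_4 = (6.1815, -1.0499, -1.8284)
after link 5: o_5 = (8.2337, -3.9475, 3.5000)

8.234 -3.948 3.500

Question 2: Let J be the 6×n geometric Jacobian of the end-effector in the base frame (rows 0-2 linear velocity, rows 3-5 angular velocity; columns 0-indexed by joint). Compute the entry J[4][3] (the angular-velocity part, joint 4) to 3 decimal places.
axis z_3 = (-0.5000,0.8660,0.0000); lever o_n−o_3 = (4.0017,-0.6174,2.5000)
cross product → J_v[:, 3] = (2.1651,1.2500,-3.1569)
J_ω[:, 3] = z_3
entry J[4][3] = 0.8660

0.866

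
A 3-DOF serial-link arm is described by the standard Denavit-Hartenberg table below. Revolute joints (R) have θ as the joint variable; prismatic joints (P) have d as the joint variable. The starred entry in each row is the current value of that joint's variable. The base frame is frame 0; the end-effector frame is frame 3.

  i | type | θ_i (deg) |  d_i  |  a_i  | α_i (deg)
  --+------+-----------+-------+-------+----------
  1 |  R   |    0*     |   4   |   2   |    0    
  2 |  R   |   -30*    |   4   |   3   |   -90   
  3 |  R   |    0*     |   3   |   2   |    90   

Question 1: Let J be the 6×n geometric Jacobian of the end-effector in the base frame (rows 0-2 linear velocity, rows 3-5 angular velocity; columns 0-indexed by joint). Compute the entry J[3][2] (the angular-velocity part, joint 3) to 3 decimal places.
axis z_2 = (0.5000,0.8660,0.0000); lever o_n−o_2 = (3.2321,1.5981,0.0000)
cross product → J_v[:, 2] = (-0.0000,0.0000,-2.0000)
J_ω[:, 2] = z_2
entry J[3][2] = 0.5000

0.500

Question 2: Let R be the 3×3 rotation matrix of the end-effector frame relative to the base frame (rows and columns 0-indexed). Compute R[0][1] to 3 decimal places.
End-effector y-axis (col 1 of R) = (0.5000,0.8660,0.0000)
R[0][1] = 0.5000

0.500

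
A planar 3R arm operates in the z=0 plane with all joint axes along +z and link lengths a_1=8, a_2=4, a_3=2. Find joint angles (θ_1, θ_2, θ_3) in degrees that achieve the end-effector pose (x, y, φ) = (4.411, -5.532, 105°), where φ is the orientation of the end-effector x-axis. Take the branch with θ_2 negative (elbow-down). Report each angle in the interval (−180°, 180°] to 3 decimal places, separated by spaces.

wrist centre = target − a_3·(cos φ, sin φ) = (4.9286, -7.4639)
cos θ_2 = (80.0006−8²−4²)/(2·8·4) = 0.0000; θ_2 = -89.9995° (elbow-down)
β = atan2(-7.4639,4.9286) = -56.5618°; ψ = atan2(-4.0000,8.0000) = -26.5650°
θ_1 = β − ψ = -29.9969°
θ_3 = φ − θ_1 − θ_2 = -135.0036° (wrapped to (-180°,180°])

-29.997 -90.000 -135.004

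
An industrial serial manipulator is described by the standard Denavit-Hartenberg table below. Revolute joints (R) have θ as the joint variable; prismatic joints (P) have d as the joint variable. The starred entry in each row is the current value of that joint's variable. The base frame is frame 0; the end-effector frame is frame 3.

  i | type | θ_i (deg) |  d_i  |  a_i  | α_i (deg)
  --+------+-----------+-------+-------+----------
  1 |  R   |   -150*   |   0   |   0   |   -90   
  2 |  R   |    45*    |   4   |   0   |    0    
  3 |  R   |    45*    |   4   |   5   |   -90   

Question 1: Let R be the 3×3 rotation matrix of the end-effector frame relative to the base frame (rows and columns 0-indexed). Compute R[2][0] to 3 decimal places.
End-effector x-axis (col 0 of R) = (-0.0000,-0.0000,-1.0000)
R[2][0] = -1.0000

-1.000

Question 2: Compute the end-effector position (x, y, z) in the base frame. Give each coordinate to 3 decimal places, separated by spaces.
after link 1: o_1 = (0.0000, 0.0000, 0.0000)
after link 2: o_2 = (2.0000, -3.4641, 0.0000)
after link 3: o_3 = (4.0000, -6.9282, -5.0000)

4.000 -6.928 -5.000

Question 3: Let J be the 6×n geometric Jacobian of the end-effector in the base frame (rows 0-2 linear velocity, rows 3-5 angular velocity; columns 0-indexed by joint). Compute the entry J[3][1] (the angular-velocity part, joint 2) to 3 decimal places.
axis z_1 = (0.5000,-0.8660,0.0000); lever o_n−o_1 = (4.0000,-6.9282,-5.0000)
cross product → J_v[:, 1] = (4.3301,2.5000,-0.0000)
J_ω[:, 1] = z_1
entry J[3][1] = 0.5000

0.500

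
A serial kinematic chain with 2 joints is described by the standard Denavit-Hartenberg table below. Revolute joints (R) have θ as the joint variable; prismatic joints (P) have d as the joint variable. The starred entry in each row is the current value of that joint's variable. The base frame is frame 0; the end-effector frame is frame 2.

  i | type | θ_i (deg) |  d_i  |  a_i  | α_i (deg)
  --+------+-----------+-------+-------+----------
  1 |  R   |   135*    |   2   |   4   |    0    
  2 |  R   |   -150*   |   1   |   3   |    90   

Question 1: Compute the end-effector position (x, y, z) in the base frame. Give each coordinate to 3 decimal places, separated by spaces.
0.069 2.052 3.000

after link 1: o_1 = (-2.8284, 2.8284, 2.0000)
after link 2: o_2 = (0.0694, 2.0520, 3.0000)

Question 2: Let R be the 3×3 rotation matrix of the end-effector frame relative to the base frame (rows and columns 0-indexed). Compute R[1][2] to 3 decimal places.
End-effector z-axis (col 2 of R) = (-0.2588,-0.9659,0.0000)
R[1][2] = -0.9659

-0.966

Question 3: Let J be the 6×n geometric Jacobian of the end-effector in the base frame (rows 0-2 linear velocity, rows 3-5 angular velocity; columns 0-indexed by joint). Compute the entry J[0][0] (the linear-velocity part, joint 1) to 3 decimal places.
axis z_0 = ẑ; lever o_n−o_0 = (0.0694,2.0520,3.0000)
cross product → J_v[:, 0] = (-2.0520,0.0694,0.0000)
J_ω[:, 0] = z_0
entry J[0][0] = -2.0520

-2.052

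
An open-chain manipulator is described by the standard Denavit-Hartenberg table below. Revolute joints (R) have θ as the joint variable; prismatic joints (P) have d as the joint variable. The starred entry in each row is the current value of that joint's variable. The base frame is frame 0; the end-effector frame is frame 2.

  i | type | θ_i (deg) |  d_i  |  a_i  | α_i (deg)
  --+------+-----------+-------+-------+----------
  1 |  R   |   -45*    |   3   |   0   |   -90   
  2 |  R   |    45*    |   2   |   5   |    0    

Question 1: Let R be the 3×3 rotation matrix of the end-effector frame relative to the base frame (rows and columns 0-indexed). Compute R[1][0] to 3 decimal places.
-0.500

End-effector x-axis (col 0 of R) = (0.5000,-0.5000,-0.7071)
R[1][0] = -0.5000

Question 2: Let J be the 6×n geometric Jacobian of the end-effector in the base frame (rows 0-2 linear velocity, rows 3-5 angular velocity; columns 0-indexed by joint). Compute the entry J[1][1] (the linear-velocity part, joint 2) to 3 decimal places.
axis z_1 = (0.7071,0.7071,0.0000); lever o_n−o_1 = (3.9142,-1.0858,-3.5355)
cross product → J_v[:, 1] = (-2.5000,2.5000,-3.5355)
J_ω[:, 1] = z_1
entry J[1][1] = 2.5000

2.500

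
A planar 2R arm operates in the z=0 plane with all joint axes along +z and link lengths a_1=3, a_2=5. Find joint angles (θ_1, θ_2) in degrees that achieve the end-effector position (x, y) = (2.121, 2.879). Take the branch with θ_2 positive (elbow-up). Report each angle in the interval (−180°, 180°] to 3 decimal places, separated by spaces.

-44.991 134.999

cos θ_2 = (12.7873−3²−5²)/(2·3·5) = -0.7071; θ_2 = 134.9987° (elbow-up)
β = atan2(2.8790,2.1210) = 53.6204°; ψ = atan2(3.5356,-0.5355) = 98.6117°
θ_1 = β − ψ = -44.9913°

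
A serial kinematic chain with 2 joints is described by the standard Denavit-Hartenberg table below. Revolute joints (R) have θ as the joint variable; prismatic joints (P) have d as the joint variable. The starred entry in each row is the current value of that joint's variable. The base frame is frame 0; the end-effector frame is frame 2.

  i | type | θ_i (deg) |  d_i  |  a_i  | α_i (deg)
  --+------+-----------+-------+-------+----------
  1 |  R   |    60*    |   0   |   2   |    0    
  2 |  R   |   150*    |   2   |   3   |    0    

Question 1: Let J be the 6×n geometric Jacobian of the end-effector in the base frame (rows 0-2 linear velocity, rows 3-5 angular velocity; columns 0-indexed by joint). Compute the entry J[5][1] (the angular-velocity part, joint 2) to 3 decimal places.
1.000

axis z_1 = (0.0000,0.0000,1.0000); lever o_n−o_1 = (-2.5981,-1.5000,2.0000)
cross product → J_v[:, 1] = (1.5000,-2.5981,0.0000)
J_ω[:, 1] = z_1
entry J[5][1] = 1.0000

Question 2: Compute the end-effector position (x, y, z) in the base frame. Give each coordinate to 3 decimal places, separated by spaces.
-1.598 0.232 2.000

after link 1: o_1 = (1.0000, 1.7321, 0.0000)
after link 2: o_2 = (-1.5981, 0.2321, 2.0000)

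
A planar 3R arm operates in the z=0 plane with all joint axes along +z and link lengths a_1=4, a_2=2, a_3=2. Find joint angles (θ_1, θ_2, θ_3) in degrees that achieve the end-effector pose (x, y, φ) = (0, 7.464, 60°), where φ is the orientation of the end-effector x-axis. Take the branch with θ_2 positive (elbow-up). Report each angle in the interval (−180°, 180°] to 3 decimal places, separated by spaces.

89.997 30.008 -60.006

wrist centre = target − a_3·(cos φ, sin φ) = (-1.0000, 5.7319)
cos θ_2 = (33.8552−4²−2²)/(2·4·2) = 0.8660; θ_2 = 30.0083° (elbow-up)
β = atan2(5.7319,-1.0000) = 99.8963°; ψ = atan2(1.0003,5.7319) = 9.8988°
θ_1 = β − ψ = 89.9975°
θ_3 = φ − θ_1 − θ_2 = -60.0058° (wrapped to (-180°,180°])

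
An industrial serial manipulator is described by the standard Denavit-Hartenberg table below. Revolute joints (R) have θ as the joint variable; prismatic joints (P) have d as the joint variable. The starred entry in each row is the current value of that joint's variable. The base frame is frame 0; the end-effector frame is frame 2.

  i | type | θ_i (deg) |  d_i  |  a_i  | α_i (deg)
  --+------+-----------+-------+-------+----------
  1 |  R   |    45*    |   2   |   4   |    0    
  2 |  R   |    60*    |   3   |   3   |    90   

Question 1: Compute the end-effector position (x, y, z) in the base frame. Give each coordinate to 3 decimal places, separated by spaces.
after link 1: o_1 = (2.8284, 2.8284, 2.0000)
after link 2: o_2 = (2.0520, 5.7262, 5.0000)

2.052 5.726 5.000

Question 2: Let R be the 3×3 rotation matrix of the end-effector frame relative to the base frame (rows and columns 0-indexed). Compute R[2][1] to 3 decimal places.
End-effector y-axis (col 1 of R) = (-0.0000,-0.0000,1.0000)
R[2][1] = 1.0000

1.000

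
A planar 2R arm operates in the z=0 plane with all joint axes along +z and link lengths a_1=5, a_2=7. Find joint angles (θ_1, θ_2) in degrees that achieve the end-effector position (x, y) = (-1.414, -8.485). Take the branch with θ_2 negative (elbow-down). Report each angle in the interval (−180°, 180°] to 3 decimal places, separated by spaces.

cos θ_2 = (73.9946−5²−7²)/(2·5·7) = -0.0001; θ_2 = -90.0044° (elbow-down)
β = atan2(-8.4850,-1.4140) = -99.4612°; ψ = atan2(-7.0000,4.9995) = -54.4652°
θ_1 = β − ψ = -44.9960°

-44.996 -90.004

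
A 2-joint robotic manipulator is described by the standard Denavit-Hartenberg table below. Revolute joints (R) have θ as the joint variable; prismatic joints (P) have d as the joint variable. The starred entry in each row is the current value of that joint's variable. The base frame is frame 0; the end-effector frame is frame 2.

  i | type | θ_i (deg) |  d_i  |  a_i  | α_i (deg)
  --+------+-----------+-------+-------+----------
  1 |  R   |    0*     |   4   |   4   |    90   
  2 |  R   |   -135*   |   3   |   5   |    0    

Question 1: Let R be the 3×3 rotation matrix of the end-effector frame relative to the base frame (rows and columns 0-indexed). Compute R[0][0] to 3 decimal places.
End-effector x-axis (col 0 of R) = (-0.7071,-0.0000,-0.7071)
R[0][0] = -0.7071

-0.707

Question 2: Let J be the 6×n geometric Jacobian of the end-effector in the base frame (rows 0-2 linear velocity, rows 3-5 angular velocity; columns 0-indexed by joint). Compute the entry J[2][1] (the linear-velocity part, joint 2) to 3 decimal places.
-3.536

axis z_1 = (0.0000,-1.0000,0.0000); lever o_n−o_1 = (-3.5355,-3.0000,-3.5355)
cross product → J_v[:, 1] = (3.5355,-0.0000,-3.5355)
J_ω[:, 1] = z_1
entry J[2][1] = -3.5355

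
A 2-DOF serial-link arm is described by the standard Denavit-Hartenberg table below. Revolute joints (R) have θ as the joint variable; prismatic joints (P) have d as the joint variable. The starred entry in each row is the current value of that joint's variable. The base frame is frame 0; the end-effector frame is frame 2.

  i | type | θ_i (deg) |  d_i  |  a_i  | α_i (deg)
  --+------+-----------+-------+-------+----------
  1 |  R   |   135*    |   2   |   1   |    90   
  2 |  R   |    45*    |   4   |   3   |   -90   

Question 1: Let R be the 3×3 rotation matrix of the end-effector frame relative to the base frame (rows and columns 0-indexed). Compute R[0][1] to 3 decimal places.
-0.707

End-effector y-axis (col 1 of R) = (-0.7071,-0.7071,-0.0000)
R[0][1] = -0.7071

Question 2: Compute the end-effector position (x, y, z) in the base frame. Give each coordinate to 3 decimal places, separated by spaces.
after link 1: o_1 = (-0.7071, 0.7071, 2.0000)
after link 2: o_2 = (0.6213, 5.0355, 4.1213)

0.621 5.036 4.121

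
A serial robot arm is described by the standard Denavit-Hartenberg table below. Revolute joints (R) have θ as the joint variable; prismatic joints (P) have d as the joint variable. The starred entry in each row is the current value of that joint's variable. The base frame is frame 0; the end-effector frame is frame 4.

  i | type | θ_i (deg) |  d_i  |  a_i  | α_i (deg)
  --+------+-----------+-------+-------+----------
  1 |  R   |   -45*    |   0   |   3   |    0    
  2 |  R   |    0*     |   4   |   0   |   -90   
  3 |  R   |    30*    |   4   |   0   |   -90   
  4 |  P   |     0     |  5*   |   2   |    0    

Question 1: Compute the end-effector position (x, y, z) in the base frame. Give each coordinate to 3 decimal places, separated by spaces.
4.407 1.250 -1.330

after link 1: o_1 = (2.1213, -2.1213, 0.0000)
after link 2: o_2 = (2.1213, -2.1213, 4.0000)
after link 3: o_3 = (4.9497, 0.7071, 4.0000)
after link 4: o_4 = (4.4067, 1.2501, -1.3301)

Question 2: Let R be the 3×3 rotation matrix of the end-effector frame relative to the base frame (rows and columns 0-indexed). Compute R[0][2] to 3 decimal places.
-0.354

End-effector z-axis (col 2 of R) = (-0.3536,0.3536,-0.8660)
R[0][2] = -0.3536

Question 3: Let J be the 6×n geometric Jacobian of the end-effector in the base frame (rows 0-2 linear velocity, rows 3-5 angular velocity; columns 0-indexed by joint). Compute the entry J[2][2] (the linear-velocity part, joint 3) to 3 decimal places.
0.768

axis z_2 = (0.7071,0.7071,0.0000); lever o_n−o_2 = (2.2854,3.3714,-5.3301)
cross product → J_v[:, 2] = (-3.7690,3.7690,0.7679)
J_ω[:, 2] = z_2
entry J[2][2] = 0.7679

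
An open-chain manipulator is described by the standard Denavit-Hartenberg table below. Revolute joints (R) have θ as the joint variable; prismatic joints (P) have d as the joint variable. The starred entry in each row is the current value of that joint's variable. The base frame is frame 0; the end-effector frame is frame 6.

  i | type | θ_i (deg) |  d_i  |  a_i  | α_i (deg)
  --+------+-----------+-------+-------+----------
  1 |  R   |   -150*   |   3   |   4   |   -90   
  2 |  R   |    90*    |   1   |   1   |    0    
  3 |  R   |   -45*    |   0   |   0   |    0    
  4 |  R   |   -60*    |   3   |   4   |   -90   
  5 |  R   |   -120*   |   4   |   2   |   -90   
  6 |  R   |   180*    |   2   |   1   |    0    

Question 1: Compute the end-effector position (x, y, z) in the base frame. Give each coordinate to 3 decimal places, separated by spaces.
after link 1: o_1 = (-3.4641, -2.0000, 3.0000)
after link 2: o_2 = (-2.9641, -2.8660, 2.0000)
after link 3: o_3 = (-2.9641, -2.8660, 2.0000)
after link 4: o_4 = (-4.8102, -7.3960, 3.0353)
after link 5: o_5 = (-4.0042, -8.9306, -1.0872)
after link 6: o_6 = (-5.8044, -10.1247, -0.5095)

-5.804 -10.125 -0.510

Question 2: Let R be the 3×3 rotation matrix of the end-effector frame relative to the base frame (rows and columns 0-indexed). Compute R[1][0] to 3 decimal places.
0.509

End-effector x-axis (col 0 of R) = (-0.8513,0.5085,0.1294)
R[1][0] = 0.5085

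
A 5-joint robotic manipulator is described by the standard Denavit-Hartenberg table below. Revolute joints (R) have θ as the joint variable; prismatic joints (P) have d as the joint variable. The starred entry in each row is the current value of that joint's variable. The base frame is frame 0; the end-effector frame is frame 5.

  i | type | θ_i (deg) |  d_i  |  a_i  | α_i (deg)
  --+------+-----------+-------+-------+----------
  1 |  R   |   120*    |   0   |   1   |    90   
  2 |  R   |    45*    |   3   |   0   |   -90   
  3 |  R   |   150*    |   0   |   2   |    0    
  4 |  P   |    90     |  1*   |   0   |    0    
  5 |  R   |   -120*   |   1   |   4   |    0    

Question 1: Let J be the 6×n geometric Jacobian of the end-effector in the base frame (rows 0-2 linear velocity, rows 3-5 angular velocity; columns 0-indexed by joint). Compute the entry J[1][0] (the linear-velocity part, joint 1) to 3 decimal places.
axis z_0 = ẑ; lever o_n−o_0 = (0.2586,-3.3762,-1.2247)
cross product → J_v[:, 0] = (3.3762,0.2586,-0.0000)
J_ω[:, 0] = z_0
entry J[1][0] = 0.2586

0.259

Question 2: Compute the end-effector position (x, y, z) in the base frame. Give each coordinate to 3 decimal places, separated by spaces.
after link 1: o_1 = (-0.5000, 0.8660, 0.0000)
after link 2: o_2 = (2.0981, 2.3660, 0.0000)
after link 3: o_3 = (1.8444, 0.8054, -1.2247)
after link 4: o_4 = (2.1980, 0.1930, -0.5176)
after link 5: o_5 = (0.2586, -3.3762, -1.2247)

0.259 -3.376 -1.225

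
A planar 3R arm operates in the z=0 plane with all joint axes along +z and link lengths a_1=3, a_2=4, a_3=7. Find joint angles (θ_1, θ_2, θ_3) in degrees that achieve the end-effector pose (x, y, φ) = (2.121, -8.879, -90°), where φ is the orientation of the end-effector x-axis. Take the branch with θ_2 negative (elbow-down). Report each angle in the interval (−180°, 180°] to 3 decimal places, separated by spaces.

44.991 -135.001 0.009

wrist centre = target − a_3·(cos φ, sin φ) = (2.1210, -1.8790)
cos θ_2 = (8.0293−3²−4²)/(2·3·4) = -0.7071; θ_2 = -135.0005° (elbow-down)
β = atan2(-1.8790,2.1210) = -41.5378°; ψ = atan2(-2.8284,0.1715) = -86.5292°
θ_1 = β − ψ = 44.9913°
θ_3 = φ − θ_1 − θ_2 = 0.0092° (wrapped to (-180°,180°])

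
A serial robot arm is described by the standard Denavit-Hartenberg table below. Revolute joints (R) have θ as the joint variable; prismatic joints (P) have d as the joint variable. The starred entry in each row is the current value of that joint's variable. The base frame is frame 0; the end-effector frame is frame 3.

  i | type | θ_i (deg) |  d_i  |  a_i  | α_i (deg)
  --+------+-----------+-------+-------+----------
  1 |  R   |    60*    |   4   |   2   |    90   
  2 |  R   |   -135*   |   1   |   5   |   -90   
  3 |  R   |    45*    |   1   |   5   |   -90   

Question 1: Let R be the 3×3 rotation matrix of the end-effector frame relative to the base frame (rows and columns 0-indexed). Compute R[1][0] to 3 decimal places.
-0.079

End-effector x-axis (col 0 of R) = (-0.8624,-0.0795,-0.5000)
R[1][0] = -0.0795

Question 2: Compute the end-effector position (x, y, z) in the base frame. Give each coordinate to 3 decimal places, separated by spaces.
after link 1: o_1 = (1.0000, 1.7321, 4.0000)
after link 2: o_2 = (0.0983, -1.8298, 0.4645)
after link 3: o_3 = (-3.8601, -1.6147, -2.7426)

-3.860 -1.615 -2.743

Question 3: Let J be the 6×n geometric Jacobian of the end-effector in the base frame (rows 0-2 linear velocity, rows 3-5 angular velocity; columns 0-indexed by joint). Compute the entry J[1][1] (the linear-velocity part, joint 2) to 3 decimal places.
5.839

axis z_1 = (0.8660,-0.5000,0.0000); lever o_n−o_1 = (-4.8601,-3.3468,-6.7426)
cross product → J_v[:, 1] = (3.3713,5.8393,-5.3284)
J_ω[:, 1] = z_1
entry J[1][1] = 5.8393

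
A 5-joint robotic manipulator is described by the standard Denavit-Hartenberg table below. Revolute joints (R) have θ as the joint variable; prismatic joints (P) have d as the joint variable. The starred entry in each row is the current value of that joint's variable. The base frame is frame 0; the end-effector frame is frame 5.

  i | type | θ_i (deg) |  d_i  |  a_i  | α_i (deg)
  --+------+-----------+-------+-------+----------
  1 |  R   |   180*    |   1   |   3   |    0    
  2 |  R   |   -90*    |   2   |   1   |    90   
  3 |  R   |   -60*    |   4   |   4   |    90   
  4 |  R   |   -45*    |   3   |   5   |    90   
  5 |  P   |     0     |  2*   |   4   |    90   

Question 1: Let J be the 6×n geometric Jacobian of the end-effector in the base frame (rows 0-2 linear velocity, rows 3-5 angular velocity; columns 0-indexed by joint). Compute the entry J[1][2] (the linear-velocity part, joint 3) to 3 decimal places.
9.251

axis z_2 = (1.0000,-0.0000,0.0000); lever o_n−o_2 = (-3.7782,1.8768,-9.2507)
cross product → J_v[:, 2] = (0.0000,9.2507,1.8768)
J_ω[:, 2] = z_2
entry J[1][2] = 9.2507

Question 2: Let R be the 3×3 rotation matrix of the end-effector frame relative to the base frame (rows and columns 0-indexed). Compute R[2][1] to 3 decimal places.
0.612

End-effector y-axis (col 1 of R) = (-0.7071,-0.3536,0.6124)
R[2][1] = 0.6124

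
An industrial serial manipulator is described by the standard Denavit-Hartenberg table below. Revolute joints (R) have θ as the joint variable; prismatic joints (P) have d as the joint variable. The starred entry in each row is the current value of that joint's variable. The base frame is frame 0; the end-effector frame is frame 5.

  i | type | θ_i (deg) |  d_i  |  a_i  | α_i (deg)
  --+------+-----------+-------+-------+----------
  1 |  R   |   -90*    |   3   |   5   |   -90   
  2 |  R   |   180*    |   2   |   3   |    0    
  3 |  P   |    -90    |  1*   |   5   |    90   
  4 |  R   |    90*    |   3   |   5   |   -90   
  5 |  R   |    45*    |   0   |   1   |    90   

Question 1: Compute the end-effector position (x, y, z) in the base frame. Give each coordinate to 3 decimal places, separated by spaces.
after link 1: o_1 = (0.0000, -5.0000, 3.0000)
after link 2: o_2 = (2.0000, -2.0000, 3.0000)
after link 3: o_3 = (3.0000, -2.0000, -2.0000)
after link 4: o_4 = (8.0000, -5.0000, -2.0000)
after link 5: o_5 = (8.7071, -4.2929, -2.0000)

8.707 -4.293 -2.000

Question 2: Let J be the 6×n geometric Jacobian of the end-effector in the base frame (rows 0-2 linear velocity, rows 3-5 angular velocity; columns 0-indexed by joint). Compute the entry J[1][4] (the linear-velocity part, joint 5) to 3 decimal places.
axis z_4 = (-0.0000,0.0000,1.0000); lever o_n−o_4 = (0.7071,0.7071,0.0000)
cross product → J_v[:, 4] = (-0.7071,0.7071,-0.0000)
J_ω[:, 4] = z_4
entry J[1][4] = 0.7071

0.707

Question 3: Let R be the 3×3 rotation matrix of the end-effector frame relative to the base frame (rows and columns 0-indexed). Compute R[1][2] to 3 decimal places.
End-effector z-axis (col 2 of R) = (0.7071,-0.7071,0.0000)
R[1][2] = -0.7071

-0.707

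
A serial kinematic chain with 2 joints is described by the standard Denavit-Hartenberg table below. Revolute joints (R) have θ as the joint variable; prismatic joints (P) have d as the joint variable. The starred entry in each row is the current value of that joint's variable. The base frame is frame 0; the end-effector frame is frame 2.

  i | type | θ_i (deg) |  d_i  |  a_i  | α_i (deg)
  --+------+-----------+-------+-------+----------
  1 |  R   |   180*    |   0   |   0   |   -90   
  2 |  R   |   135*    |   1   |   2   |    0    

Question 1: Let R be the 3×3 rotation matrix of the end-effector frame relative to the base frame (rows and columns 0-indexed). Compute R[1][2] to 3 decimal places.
End-effector z-axis (col 2 of R) = (-0.0000,-1.0000,0.0000)
R[1][2] = -1.0000

-1.000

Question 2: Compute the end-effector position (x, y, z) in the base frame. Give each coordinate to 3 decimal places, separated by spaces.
after link 1: o_1 = (0.0000, 0.0000, 0.0000)
after link 2: o_2 = (1.4142, -1.0000, -1.4142)

1.414 -1.000 -1.414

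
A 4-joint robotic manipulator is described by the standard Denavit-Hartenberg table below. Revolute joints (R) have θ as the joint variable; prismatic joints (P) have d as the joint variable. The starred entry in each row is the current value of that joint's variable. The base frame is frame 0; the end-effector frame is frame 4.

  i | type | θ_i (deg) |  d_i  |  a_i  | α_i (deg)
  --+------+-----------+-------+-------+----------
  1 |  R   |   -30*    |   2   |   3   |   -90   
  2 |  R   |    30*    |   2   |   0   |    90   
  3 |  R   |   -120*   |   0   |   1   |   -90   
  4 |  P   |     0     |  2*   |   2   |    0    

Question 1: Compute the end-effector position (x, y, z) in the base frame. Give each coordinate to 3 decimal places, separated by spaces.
after link 1: o_1 = (2.5981, -1.5000, 2.0000)
after link 2: o_2 = (3.5981, 0.2321, 2.0000)
after link 3: o_3 = (2.7901, -0.3014, 2.2500)
after link 4: o_4 = (1.9731, -2.9845, 1.8840)

1.973 -2.984 1.884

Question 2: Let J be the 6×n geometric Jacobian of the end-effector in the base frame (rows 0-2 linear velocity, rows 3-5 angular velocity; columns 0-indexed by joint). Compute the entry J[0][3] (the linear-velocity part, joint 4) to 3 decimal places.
0.400

prismatic axis z_3 = (0.3995,-0.8080,-0.4330)
J_v[:, 3] = z_3; J_ω[:, 3] = (0,0,0)
entry J[0][3] = 0.3995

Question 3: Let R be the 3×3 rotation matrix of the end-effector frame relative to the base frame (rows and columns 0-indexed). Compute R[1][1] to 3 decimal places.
0.250

End-effector y-axis (col 1 of R) = (-0.4330,0.2500,-0.8660)
R[1][1] = 0.2500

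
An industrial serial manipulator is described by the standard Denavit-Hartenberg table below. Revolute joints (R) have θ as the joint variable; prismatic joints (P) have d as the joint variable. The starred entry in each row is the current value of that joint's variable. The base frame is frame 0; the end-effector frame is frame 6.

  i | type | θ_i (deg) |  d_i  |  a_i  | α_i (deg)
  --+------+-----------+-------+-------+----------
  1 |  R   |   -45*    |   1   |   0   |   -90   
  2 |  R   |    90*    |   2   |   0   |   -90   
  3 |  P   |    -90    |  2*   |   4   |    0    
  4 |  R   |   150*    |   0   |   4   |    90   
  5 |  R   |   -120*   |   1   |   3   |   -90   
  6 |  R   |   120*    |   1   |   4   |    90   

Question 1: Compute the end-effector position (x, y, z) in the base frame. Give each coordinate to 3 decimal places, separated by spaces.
after link 1: o_1 = (0.0000, 0.0000, 1.0000)
after link 2: o_2 = (1.4142, 1.4142, 1.0000)
after link 3: o_3 = (2.8284, 5.6569, 1.0000)
after link 4: o_4 = (0.3789, 3.2074, -1.0000)
after link 5: o_5 = (3.4882, 2.6424, -1.1160)
after link 6: o_6 = (0.2495, 1.1461, 0.9510)

0.250 1.146 0.951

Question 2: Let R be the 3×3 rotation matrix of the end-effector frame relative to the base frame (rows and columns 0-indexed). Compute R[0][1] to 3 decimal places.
End-effector y-axis (col 1 of R) = (-0.1768,-0.8839,-0.4330)
R[0][1] = -0.1768

-0.177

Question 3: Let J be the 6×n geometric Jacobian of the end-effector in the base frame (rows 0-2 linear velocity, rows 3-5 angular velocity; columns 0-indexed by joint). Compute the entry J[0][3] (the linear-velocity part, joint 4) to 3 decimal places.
-0.035

axis z_3 = (-0.7071,0.7071,-0.0000); lever o_n−o_3 = (-2.5789,-4.5108,-0.0490)
cross product → J_v[:, 3] = (-0.0347,-0.0347,5.0131)
J_ω[:, 3] = z_3
entry J[0][3] = -0.0347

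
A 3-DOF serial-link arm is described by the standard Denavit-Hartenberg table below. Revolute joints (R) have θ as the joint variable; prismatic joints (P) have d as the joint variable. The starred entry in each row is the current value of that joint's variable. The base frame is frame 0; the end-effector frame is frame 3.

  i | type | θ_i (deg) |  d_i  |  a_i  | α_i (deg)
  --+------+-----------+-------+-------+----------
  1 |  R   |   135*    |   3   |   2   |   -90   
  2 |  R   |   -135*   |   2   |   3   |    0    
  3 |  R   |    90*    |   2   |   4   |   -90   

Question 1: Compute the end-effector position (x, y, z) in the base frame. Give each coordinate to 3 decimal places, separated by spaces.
-4.743 -0.914 7.950

after link 1: o_1 = (-1.4142, 1.4142, 3.0000)
after link 2: o_2 = (-1.3284, -1.5000, 5.1213)
after link 3: o_3 = (-4.7426, -0.9142, 7.9497)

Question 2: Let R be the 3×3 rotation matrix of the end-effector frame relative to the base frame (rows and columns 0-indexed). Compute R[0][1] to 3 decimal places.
End-effector y-axis (col 1 of R) = (0.7071,0.7071,-0.0000)
R[0][1] = 0.7071

0.707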